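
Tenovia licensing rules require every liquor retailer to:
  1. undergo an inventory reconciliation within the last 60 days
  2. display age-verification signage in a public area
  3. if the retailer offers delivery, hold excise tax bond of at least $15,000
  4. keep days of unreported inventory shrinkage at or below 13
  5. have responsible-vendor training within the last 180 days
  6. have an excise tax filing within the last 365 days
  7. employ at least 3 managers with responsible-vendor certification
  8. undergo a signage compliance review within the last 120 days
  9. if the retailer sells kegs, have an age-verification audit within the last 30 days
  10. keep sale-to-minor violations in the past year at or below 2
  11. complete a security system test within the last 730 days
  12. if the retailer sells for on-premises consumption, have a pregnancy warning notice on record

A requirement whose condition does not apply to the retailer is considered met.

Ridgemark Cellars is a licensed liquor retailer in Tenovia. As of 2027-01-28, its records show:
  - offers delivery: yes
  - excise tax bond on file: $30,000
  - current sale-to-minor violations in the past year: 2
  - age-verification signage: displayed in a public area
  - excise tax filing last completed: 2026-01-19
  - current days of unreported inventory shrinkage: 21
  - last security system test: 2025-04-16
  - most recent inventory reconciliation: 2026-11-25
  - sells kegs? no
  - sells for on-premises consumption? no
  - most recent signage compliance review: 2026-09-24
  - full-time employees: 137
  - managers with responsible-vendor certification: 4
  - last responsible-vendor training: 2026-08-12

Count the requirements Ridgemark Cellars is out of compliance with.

1. inventory reconciliation 64 days ago vs limit 60 → not met
2. age-verification signage present → met
3. condition 'offers delivery' holds; excise tax bond $30,000 ≥ $15,000 → met
4. days of unreported inventory shrinkage 21 > 13 → not met
5. responsible-vendor training 169 days ago vs limit 180 → met
6. excise tax filing 374 days ago vs limit 365 → not met
7. managers with responsible-vendor certification 4 ≥ 3 → met
8. signage compliance review 126 days ago vs limit 120 → not met
9. condition 'sells kegs' does not hold → requirement n/a → met
10. sale-to-minor violations in the past year 2 ≤ 2 → met
11. security system test 652 days ago vs limit 730 → met
12. condition 'sells for on-premises consumption' does not hold → requirement n/a → met
Not met: 4 of 12

4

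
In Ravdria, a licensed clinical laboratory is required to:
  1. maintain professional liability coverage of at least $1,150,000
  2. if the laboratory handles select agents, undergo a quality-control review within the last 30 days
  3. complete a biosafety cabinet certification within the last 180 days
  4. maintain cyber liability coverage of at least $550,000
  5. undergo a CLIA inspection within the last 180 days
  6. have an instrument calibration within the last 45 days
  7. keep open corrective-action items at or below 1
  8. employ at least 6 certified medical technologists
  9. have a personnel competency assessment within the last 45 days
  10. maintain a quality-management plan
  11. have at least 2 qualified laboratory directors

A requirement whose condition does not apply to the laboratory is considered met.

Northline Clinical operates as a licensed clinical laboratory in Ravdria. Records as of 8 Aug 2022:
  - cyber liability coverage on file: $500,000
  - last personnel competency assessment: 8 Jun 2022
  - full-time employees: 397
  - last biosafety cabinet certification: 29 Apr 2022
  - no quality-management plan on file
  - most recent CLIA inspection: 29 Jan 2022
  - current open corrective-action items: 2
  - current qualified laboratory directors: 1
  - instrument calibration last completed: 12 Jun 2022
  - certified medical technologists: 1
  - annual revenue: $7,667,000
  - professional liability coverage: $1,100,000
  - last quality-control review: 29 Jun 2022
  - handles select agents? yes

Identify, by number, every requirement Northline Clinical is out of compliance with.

1. professional liability coverage $1,100,000 < $1,150,000 → not met
2. condition 'handles select agents' holds; quality-control review 40 days ago vs limit 30 → not met
3. biosafety cabinet certification 101 days ago vs limit 180 → met
4. cyber liability coverage $500,000 < $550,000 → not met
5. CLIA inspection 191 days ago vs limit 180 → not met
6. instrument calibration 57 days ago vs limit 45 → not met
7. open corrective-action items 2 > 1 → not met
8. certified medical technologists 1 < 6 → not met
9. personnel competency assessment 61 days ago vs limit 45 → not met
10. quality-management plan absent → not met
11. qualified laboratory directors 1 < 2 → not met
Not met: 1, 2, 4, 5, 6, 7, 8, 9, 10, 11

1, 2, 4, 5, 6, 7, 8, 9, 10, 11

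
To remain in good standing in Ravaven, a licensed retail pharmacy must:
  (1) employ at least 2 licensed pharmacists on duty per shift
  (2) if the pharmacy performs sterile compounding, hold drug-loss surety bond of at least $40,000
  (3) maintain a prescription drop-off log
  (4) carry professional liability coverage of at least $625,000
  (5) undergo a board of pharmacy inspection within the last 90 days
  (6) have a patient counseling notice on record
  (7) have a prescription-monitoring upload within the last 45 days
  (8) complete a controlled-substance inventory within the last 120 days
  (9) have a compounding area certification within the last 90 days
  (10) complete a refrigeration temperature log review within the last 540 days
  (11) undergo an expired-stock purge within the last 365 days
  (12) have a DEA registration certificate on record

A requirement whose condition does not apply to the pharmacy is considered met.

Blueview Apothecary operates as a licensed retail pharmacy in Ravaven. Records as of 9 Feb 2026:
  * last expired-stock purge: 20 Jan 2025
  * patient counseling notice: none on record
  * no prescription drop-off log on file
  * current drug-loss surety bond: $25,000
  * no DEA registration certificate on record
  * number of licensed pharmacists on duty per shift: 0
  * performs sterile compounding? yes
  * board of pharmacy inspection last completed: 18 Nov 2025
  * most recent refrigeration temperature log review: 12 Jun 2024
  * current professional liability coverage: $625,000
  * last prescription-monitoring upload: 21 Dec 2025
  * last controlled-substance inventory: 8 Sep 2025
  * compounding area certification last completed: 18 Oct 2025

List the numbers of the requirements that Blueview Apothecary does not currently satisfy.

1. licensed pharmacists on duty per shift 0 < 2 → not met
2. condition 'performs sterile compounding' holds; drug-loss surety bond $25,000 < $40,000 → not met
3. prescription drop-off log absent → not met
4. professional liability coverage $625,000 ≥ $625,000 → met
5. board of pharmacy inspection 83 days ago vs limit 90 → met
6. patient counseling notice absent → not met
7. prescription-monitoring upload 50 days ago vs limit 45 → not met
8. controlled-substance inventory 154 days ago vs limit 120 → not met
9. compounding area certification 114 days ago vs limit 90 → not met
10. refrigeration temperature log review 607 days ago vs limit 540 → not met
11. expired-stock purge 385 days ago vs limit 365 → not met
12. DEA registration certificate absent → not met
Not met: 1, 2, 3, 6, 7, 8, 9, 10, 11, 12

1, 2, 3, 6, 7, 8, 9, 10, 11, 12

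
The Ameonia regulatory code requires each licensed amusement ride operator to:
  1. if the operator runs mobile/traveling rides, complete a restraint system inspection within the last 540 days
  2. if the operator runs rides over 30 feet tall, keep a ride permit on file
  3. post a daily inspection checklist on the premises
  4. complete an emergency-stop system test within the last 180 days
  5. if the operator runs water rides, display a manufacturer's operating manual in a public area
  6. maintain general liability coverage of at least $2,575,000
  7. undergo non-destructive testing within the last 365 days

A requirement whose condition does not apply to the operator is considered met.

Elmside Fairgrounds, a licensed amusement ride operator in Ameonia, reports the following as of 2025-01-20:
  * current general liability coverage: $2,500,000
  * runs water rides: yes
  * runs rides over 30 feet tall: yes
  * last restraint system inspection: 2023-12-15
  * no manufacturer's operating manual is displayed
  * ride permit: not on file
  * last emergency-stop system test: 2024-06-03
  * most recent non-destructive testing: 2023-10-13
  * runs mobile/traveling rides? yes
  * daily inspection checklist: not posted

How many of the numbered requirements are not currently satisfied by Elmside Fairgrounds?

6

1. condition 'runs mobile/traveling rides' holds; restraint system inspection 402 days ago vs limit 540 → met
2. condition 'runs rides over 30 feet tall' holds; ride permit absent → not met
3. daily inspection checklist absent → not met
4. emergency-stop system test 231 days ago vs limit 180 → not met
5. condition 'runs water rides' holds; manufacturer's operating manual absent → not met
6. general liability coverage $2,500,000 < $2,575,000 → not met
7. non-destructive testing 465 days ago vs limit 365 → not met
Not met: 6 of 7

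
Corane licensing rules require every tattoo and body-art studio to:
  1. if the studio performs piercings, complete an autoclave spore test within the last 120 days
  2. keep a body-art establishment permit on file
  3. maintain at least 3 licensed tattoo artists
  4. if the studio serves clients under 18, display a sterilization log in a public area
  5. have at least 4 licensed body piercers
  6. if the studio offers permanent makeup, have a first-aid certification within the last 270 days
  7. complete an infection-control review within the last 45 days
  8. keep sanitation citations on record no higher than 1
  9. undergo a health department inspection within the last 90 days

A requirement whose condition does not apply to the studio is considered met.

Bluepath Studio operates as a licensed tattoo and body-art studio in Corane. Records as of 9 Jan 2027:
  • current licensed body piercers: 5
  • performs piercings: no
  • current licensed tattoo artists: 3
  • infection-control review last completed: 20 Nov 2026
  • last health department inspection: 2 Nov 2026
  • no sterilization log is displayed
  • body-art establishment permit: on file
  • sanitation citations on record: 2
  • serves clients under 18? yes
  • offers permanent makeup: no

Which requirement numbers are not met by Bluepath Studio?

1. condition 'performs piercings' does not hold → requirement n/a → met
2. body-art establishment permit present → met
3. licensed tattoo artists 3 ≥ 3 → met
4. condition 'serves clients under 18' holds; sterilization log absent → not met
5. licensed body piercers 5 ≥ 4 → met
6. condition 'offers permanent makeup' does not hold → requirement n/a → met
7. infection-control review 50 days ago vs limit 45 → not met
8. sanitation citations on record 2 > 1 → not met
9. health department inspection 68 days ago vs limit 90 → met
Not met: 4, 7, 8

4, 7, 8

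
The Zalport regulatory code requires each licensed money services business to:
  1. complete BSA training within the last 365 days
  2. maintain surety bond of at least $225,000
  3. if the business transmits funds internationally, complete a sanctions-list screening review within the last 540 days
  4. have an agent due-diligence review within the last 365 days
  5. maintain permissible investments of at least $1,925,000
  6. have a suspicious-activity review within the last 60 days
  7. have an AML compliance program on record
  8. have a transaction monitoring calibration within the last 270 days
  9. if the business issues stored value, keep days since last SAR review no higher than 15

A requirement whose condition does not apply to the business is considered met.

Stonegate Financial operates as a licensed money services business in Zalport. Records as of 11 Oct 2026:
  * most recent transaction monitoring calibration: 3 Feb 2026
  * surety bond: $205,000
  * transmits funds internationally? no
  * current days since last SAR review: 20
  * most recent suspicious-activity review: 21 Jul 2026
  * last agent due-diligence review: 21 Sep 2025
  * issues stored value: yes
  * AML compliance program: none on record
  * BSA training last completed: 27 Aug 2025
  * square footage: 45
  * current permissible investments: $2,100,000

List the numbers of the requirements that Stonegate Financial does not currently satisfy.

1. BSA training 410 days ago vs limit 365 → not met
2. surety bond $205,000 < $225,000 → not met
3. condition 'transmits funds internationally' does not hold → requirement n/a → met
4. agent due-diligence review 385 days ago vs limit 365 → not met
5. permissible investments $2,100,000 ≥ $1,925,000 → met
6. suspicious-activity review 82 days ago vs limit 60 → not met
7. AML compliance program absent → not met
8. transaction monitoring calibration 250 days ago vs limit 270 → met
9. condition 'issues stored value' holds; days since last SAR review 20 > 15 → not met
Not met: 1, 2, 4, 6, 7, 9

1, 2, 4, 6, 7, 9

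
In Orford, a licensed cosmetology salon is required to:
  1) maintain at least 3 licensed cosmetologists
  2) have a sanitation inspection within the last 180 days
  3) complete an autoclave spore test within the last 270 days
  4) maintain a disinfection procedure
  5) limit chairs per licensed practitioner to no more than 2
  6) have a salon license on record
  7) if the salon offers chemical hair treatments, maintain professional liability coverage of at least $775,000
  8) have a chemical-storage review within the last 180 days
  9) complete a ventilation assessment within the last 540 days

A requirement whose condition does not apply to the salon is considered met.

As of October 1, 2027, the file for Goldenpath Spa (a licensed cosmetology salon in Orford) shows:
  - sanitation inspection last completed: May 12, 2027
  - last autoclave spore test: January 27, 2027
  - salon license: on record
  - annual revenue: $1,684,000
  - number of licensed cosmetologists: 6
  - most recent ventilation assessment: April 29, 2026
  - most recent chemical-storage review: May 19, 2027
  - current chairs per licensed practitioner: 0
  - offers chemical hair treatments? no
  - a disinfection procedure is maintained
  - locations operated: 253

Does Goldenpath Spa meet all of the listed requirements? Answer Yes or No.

Yes

1. licensed cosmetologists 6 ≥ 3 → met
2. sanitation inspection 142 days ago vs limit 180 → met
3. autoclave spore test 247 days ago vs limit 270 → met
4. disinfection procedure present → met
5. chairs per licensed practitioner 0 ≤ 2 → met
6. salon license present → met
7. condition 'offers chemical hair treatments' does not hold → requirement n/a → met
8. chemical-storage review 135 days ago vs limit 180 → met
9. ventilation assessment 520 days ago vs limit 540 → met
All met.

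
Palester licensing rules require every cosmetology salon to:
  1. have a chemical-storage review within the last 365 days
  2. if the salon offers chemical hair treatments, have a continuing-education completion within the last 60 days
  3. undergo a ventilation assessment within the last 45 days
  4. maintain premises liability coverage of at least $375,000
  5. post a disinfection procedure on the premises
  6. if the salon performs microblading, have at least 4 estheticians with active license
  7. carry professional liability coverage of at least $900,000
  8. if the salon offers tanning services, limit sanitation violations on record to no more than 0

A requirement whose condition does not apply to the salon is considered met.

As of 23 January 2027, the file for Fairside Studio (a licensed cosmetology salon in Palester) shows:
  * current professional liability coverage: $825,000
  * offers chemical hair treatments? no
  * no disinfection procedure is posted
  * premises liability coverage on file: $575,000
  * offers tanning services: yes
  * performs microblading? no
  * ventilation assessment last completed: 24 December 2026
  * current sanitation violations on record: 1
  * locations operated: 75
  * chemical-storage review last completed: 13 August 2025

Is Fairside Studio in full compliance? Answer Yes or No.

No

1. chemical-storage review 528 days ago vs limit 365 → not met
2. condition 'offers chemical hair treatments' does not hold → requirement n/a → met
3. ventilation assessment 30 days ago vs limit 45 → met
4. premises liability coverage $575,000 ≥ $375,000 → met
5. disinfection procedure absent → not met
6. condition 'performs microblading' does not hold → requirement n/a → met
7. professional liability coverage $825,000 < $900,000 → not met
8. condition 'offers tanning services' holds; sanitation violations on record 1 > 0 → not met
Not met: 1, 5, 7, 8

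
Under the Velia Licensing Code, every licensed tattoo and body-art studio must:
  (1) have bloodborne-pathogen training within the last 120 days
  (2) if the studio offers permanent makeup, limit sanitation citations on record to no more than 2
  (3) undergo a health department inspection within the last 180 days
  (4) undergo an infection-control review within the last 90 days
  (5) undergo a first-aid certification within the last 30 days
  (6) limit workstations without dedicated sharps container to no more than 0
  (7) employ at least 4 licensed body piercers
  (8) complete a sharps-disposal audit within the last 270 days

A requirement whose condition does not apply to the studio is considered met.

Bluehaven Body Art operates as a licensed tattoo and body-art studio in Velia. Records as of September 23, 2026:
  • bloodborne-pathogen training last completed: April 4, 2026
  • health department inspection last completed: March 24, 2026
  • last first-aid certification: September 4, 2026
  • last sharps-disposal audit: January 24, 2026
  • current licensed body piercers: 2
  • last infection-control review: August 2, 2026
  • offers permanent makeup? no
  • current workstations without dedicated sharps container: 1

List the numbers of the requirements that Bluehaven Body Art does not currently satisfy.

1, 3, 6, 7

1. bloodborne-pathogen training 172 days ago vs limit 120 → not met
2. condition 'offers permanent makeup' does not hold → requirement n/a → met
3. health department inspection 183 days ago vs limit 180 → not met
4. infection-control review 52 days ago vs limit 90 → met
5. first-aid certification 19 days ago vs limit 30 → met
6. workstations without dedicated sharps container 1 > 0 → not met
7. licensed body piercers 2 < 4 → not met
8. sharps-disposal audit 242 days ago vs limit 270 → met
Not met: 1, 3, 6, 7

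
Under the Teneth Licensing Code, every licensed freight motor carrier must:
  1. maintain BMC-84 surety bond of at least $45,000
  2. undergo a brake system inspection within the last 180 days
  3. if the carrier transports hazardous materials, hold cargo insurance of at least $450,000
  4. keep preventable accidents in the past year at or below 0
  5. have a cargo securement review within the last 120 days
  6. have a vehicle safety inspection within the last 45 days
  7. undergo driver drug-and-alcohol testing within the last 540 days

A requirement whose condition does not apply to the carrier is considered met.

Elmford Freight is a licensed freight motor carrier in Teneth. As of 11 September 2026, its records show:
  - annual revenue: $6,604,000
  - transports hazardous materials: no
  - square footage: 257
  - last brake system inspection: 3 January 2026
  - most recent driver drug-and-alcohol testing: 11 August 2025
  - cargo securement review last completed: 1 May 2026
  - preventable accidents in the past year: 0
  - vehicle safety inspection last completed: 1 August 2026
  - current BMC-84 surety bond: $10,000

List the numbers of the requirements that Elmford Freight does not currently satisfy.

1, 2, 5

1. BMC-84 surety bond $10,000 < $45,000 → not met
2. brake system inspection 251 days ago vs limit 180 → not met
3. condition 'transports hazardous materials' does not hold → requirement n/a → met
4. preventable accidents in the past year 0 ≤ 0 → met
5. cargo securement review 133 days ago vs limit 120 → not met
6. vehicle safety inspection 41 days ago vs limit 45 → met
7. driver drug-and-alcohol testing 396 days ago vs limit 540 → met
Not met: 1, 2, 5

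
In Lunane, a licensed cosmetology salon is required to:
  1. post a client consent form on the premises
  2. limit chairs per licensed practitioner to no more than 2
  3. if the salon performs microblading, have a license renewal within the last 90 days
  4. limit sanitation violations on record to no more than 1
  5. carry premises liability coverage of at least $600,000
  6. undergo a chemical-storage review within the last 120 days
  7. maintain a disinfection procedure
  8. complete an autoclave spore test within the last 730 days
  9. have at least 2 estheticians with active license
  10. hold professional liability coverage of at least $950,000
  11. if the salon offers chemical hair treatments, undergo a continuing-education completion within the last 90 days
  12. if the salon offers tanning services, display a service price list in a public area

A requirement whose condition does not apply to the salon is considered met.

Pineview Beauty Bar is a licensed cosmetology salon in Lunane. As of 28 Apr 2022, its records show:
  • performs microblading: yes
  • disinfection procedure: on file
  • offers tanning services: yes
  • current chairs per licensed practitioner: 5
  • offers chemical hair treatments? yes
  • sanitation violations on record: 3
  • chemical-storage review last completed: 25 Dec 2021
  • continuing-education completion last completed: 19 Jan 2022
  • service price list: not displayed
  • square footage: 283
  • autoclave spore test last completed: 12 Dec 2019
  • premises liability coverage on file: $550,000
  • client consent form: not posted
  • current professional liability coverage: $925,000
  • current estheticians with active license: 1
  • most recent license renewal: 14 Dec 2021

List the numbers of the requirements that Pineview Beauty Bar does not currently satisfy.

1, 2, 3, 4, 5, 6, 8, 9, 10, 11, 12

1. client consent form absent → not met
2. chairs per licensed practitioner 5 > 2 → not met
3. condition 'performs microblading' holds; license renewal 135 days ago vs limit 90 → not met
4. sanitation violations on record 3 > 1 → not met
5. premises liability coverage $550,000 < $600,000 → not met
6. chemical-storage review 124 days ago vs limit 120 → not met
7. disinfection procedure present → met
8. autoclave spore test 868 days ago vs limit 730 → not met
9. estheticians with active license 1 < 2 → not met
10. professional liability coverage $925,000 < $950,000 → not met
11. condition 'offers chemical hair treatments' holds; continuing-education completion 99 days ago vs limit 90 → not met
12. condition 'offers tanning services' holds; service price list absent → not met
Not met: 1, 2, 3, 4, 5, 6, 8, 9, 10, 11, 12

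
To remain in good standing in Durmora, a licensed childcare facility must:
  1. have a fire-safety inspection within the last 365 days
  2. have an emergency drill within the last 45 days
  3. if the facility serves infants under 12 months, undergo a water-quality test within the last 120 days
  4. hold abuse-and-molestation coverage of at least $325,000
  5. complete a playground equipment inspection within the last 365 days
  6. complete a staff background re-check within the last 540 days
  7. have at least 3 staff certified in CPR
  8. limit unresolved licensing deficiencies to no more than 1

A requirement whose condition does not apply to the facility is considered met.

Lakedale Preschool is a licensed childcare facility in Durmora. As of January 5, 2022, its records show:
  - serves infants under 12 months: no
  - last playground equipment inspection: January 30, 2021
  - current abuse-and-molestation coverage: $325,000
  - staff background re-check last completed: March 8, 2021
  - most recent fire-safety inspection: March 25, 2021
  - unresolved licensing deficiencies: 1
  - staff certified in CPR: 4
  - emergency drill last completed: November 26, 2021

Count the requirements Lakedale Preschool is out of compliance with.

1. fire-safety inspection 286 days ago vs limit 365 → met
2. emergency drill 40 days ago vs limit 45 → met
3. condition 'serves infants under 12 months' does not hold → requirement n/a → met
4. abuse-and-molestation coverage $325,000 ≥ $325,000 → met
5. playground equipment inspection 340 days ago vs limit 365 → met
6. staff background re-check 303 days ago vs limit 540 → met
7. staff certified in CPR 4 ≥ 3 → met
8. unresolved licensing deficiencies 1 ≤ 1 → met
Not met: 0 of 8

0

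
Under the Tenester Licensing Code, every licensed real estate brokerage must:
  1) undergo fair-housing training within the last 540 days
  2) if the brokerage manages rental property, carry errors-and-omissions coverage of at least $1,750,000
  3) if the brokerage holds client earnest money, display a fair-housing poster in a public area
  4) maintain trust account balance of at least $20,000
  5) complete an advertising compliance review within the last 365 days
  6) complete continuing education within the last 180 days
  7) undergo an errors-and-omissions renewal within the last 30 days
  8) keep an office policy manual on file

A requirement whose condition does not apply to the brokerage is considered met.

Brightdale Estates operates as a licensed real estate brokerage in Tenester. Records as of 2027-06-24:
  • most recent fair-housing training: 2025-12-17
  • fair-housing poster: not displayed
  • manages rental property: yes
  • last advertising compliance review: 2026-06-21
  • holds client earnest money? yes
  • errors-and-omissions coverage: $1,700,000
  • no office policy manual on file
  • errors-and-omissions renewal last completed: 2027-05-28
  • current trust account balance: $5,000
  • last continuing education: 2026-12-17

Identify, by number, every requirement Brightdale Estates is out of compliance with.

1, 2, 3, 4, 5, 6, 8

1. fair-housing training 554 days ago vs limit 540 → not met
2. condition 'manages rental property' holds; errors-and-omissions coverage $1,700,000 < $1,750,000 → not met
3. condition 'holds client earnest money' holds; fair-housing poster absent → not met
4. trust account balance $5,000 < $20,000 → not met
5. advertising compliance review 368 days ago vs limit 365 → not met
6. continuing education 189 days ago vs limit 180 → not met
7. errors-and-omissions renewal 27 days ago vs limit 30 → met
8. office policy manual absent → not met
Not met: 1, 2, 3, 4, 5, 6, 8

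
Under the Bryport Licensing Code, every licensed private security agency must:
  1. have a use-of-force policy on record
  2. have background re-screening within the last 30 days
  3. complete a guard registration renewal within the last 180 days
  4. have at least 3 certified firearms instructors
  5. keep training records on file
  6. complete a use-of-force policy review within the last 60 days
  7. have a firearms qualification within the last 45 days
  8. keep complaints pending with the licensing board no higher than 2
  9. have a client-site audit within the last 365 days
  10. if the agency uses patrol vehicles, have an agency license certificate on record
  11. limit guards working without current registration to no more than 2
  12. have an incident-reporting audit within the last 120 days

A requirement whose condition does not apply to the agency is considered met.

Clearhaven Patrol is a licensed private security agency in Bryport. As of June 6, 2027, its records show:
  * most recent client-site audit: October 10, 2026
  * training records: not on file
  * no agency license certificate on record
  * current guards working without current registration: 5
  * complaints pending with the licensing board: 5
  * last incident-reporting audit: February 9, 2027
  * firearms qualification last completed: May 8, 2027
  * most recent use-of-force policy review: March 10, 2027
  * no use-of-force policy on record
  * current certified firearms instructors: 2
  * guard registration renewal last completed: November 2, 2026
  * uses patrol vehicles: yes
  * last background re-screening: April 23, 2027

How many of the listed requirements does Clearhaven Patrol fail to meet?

1. use-of-force policy absent → not met
2. background re-screening 44 days ago vs limit 30 → not met
3. guard registration renewal 216 days ago vs limit 180 → not met
4. certified firearms instructors 2 < 3 → not met
5. training records absent → not met
6. use-of-force policy review 88 days ago vs limit 60 → not met
7. firearms qualification 29 days ago vs limit 45 → met
8. complaints pending with the licensing board 5 > 2 → not met
9. client-site audit 239 days ago vs limit 365 → met
10. condition 'uses patrol vehicles' holds; agency license certificate absent → not met
11. guards working without current registration 5 > 2 → not met
12. incident-reporting audit 117 days ago vs limit 120 → met
Not met: 9 of 12

9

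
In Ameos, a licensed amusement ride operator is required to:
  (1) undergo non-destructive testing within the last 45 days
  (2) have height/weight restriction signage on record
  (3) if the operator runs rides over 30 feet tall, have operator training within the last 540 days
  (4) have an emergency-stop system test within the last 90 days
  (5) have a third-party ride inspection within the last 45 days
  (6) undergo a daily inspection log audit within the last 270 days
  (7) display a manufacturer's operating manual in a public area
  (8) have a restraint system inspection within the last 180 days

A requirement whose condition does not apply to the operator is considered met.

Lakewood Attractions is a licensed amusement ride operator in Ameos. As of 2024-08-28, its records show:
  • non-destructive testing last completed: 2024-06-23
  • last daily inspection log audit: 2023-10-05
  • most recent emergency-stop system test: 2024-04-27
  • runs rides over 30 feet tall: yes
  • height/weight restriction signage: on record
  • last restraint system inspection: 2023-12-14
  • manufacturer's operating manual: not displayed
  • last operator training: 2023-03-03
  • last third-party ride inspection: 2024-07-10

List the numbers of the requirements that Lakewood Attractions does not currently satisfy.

1. non-destructive testing 66 days ago vs limit 45 → not met
2. height/weight restriction signage present → met
3. condition 'runs rides over 30 feet tall' holds; operator training 544 days ago vs limit 540 → not met
4. emergency-stop system test 123 days ago vs limit 90 → not met
5. third-party ride inspection 49 days ago vs limit 45 → not met
6. daily inspection log audit 328 days ago vs limit 270 → not met
7. manufacturer's operating manual absent → not met
8. restraint system inspection 258 days ago vs limit 180 → not met
Not met: 1, 3, 4, 5, 6, 7, 8

1, 3, 4, 5, 6, 7, 8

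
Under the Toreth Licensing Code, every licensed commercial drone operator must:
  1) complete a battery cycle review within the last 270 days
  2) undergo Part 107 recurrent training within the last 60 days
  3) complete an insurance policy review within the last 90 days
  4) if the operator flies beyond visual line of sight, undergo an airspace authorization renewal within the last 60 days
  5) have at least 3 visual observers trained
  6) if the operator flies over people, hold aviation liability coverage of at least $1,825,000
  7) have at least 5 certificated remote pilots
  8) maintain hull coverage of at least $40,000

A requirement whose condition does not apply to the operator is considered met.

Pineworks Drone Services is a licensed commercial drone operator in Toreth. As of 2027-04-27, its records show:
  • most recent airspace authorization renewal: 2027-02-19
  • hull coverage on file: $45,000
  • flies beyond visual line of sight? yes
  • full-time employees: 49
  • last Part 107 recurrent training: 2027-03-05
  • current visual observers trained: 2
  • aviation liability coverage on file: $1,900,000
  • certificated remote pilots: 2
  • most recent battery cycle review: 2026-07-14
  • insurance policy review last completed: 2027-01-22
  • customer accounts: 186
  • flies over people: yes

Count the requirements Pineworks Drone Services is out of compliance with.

1. battery cycle review 287 days ago vs limit 270 → not met
2. Part 107 recurrent training 53 days ago vs limit 60 → met
3. insurance policy review 95 days ago vs limit 90 → not met
4. condition 'flies beyond visual line of sight' holds; airspace authorization renewal 67 days ago vs limit 60 → not met
5. visual observers trained 2 < 3 → not met
6. condition 'flies over people' holds; aviation liability coverage $1,900,000 ≥ $1,825,000 → met
7. certificated remote pilots 2 < 5 → not met
8. hull coverage $45,000 ≥ $40,000 → met
Not met: 5 of 8

5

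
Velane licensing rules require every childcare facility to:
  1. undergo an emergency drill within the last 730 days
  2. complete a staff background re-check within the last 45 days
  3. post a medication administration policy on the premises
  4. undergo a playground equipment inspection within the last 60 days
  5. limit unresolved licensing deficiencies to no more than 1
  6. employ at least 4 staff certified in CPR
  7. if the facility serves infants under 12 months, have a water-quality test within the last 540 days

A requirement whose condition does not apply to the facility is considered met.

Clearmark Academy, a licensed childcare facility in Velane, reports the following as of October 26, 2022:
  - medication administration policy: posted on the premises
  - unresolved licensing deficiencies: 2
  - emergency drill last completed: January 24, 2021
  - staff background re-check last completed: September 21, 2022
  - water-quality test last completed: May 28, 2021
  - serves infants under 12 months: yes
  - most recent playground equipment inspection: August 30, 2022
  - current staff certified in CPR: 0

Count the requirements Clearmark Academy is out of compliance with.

2

1. emergency drill 640 days ago vs limit 730 → met
2. staff background re-check 35 days ago vs limit 45 → met
3. medication administration policy present → met
4. playground equipment inspection 57 days ago vs limit 60 → met
5. unresolved licensing deficiencies 2 > 1 → not met
6. staff certified in CPR 0 < 4 → not met
7. condition 'serves infants under 12 months' holds; water-quality test 516 days ago vs limit 540 → met
Not met: 2 of 7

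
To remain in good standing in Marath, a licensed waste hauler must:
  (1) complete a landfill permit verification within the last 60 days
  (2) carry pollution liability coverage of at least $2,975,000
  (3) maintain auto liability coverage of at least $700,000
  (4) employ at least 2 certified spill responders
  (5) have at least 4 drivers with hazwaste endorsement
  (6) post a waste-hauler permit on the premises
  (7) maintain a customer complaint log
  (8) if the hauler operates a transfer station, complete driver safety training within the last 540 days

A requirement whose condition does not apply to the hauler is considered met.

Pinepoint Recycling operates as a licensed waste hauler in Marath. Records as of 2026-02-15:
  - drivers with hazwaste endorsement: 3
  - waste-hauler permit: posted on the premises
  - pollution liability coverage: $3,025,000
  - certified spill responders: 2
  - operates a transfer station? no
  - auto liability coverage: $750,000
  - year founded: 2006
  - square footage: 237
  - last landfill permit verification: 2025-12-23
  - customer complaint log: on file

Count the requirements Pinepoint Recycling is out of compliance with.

1. landfill permit verification 54 days ago vs limit 60 → met
2. pollution liability coverage $3,025,000 ≥ $2,975,000 → met
3. auto liability coverage $750,000 ≥ $700,000 → met
4. certified spill responders 2 ≥ 2 → met
5. drivers with hazwaste endorsement 3 < 4 → not met
6. waste-hauler permit present → met
7. customer complaint log present → met
8. condition 'operates a transfer station' does not hold → requirement n/a → met
Not met: 1 of 8

1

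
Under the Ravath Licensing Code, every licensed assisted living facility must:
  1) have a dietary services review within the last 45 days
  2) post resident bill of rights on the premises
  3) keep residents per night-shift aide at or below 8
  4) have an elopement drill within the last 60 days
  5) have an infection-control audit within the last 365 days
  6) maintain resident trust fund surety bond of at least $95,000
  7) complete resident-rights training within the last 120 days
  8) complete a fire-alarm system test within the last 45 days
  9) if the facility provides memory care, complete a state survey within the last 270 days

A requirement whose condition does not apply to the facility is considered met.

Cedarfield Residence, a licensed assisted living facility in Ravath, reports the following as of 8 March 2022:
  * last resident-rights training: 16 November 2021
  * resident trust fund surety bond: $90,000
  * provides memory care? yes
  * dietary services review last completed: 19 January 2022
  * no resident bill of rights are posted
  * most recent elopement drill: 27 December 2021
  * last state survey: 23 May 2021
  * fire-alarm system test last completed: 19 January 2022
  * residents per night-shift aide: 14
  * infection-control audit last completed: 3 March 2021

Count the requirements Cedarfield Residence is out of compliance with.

8

1. dietary services review 48 days ago vs limit 45 → not met
2. resident bill of rights absent → not met
3. residents per night-shift aide 14 > 8 → not met
4. elopement drill 71 days ago vs limit 60 → not met
5. infection-control audit 370 days ago vs limit 365 → not met
6. resident trust fund surety bond $90,000 < $95,000 → not met
7. resident-rights training 112 days ago vs limit 120 → met
8. fire-alarm system test 48 days ago vs limit 45 → not met
9. condition 'provides memory care' holds; state survey 289 days ago vs limit 270 → not met
Not met: 8 of 9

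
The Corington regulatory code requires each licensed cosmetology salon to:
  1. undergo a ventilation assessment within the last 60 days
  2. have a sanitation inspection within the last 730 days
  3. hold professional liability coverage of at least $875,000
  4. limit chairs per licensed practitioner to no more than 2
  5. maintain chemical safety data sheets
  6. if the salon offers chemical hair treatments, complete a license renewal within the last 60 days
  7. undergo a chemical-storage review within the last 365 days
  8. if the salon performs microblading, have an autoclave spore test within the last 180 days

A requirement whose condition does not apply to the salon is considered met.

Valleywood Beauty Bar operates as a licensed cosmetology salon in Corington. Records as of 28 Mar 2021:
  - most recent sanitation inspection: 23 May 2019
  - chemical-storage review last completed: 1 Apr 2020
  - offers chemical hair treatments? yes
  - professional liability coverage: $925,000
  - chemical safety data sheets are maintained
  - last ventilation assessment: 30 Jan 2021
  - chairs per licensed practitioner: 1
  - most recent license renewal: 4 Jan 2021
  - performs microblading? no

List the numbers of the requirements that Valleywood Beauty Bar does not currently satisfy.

6

1. ventilation assessment 57 days ago vs limit 60 → met
2. sanitation inspection 675 days ago vs limit 730 → met
3. professional liability coverage $925,000 ≥ $875,000 → met
4. chairs per licensed practitioner 1 ≤ 2 → met
5. chemical safety data sheets present → met
6. condition 'offers chemical hair treatments' holds; license renewal 83 days ago vs limit 60 → not met
7. chemical-storage review 361 days ago vs limit 365 → met
8. condition 'performs microblading' does not hold → requirement n/a → met
Not met: 6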